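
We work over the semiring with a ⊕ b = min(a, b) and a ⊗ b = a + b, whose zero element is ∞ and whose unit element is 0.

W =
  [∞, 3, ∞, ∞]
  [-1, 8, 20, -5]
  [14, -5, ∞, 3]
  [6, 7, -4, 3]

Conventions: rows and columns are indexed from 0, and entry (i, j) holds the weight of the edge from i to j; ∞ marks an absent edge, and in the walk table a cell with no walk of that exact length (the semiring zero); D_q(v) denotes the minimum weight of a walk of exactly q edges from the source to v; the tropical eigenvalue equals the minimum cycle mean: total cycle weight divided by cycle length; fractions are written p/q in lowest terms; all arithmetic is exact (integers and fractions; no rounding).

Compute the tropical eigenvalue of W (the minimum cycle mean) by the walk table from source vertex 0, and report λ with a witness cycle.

q=0: [0, ∞, ∞, ∞]
q=1: [∞, 3, ∞, ∞]
q=2: [2, 11, 23, -2]
q=3: [4, 5, -6, 1]
q=4: [4, -11, -3, -3]
Optimal cycle mean attained by: cycle 1->3->2->1, total (-5) + (-4) + (-5), length 3.
Answer: λ = -14/3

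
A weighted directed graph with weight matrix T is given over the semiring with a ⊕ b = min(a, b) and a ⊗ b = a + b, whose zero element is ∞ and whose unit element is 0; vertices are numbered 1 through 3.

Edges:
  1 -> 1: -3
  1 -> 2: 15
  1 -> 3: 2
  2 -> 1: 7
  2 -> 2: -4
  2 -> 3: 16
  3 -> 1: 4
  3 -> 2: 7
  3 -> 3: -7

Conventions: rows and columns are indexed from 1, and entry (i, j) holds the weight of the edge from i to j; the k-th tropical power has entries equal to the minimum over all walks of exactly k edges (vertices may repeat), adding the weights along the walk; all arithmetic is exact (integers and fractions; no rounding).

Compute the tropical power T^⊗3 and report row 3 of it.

T^⊗2:
  [-6, 9, -5]
  [3, -8, 9]
  [-3, 0, -14]
T^⊗3:
  [-9, 2, -12]
  [-1, -12, 2]
  [-10, -7, -21]
Answer: row 3 of T^⊗3 = [-10, -7, -21]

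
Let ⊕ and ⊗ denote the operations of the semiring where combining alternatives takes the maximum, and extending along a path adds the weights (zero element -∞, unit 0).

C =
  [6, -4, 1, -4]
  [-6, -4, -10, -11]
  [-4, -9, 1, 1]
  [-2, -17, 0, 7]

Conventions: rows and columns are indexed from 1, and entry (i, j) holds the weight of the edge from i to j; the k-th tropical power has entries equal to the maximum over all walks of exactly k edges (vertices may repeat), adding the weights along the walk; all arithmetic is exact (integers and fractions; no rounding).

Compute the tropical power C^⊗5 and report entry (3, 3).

C^⊗2:
  [12, 2, 7, 3]
  [0, -8, -5, -4]
  [2, -8, 2, 8]
  [5, -6, 7, 14]
C^⊗3:
  [18, 8, 13, 10]
  [6, -4, 1, 3]
  [8, -2, 8, 15]
  [12, 1, 14, 21]
C^⊗4:
  [24, 14, 19, 17]
  [12, 2, 7, 10]
  [14, 4, 15, 22]
  [19, 8, 21, 28]
C^⊗5:
  [30, 20, 25, 24]
  [18, 8, 13, 17]
  [20, 10, 22, 29]
  [26, 15, 28, 35]
Key observation: the optimum is the walk 3->4->4->4->4->3, with weight 1 + 7 + 7 + 7 + 0 = 22.
Optimal value attained by: walk 3->4->4->4->4->3.
Answer: (C^⊗5)[3][3] = 22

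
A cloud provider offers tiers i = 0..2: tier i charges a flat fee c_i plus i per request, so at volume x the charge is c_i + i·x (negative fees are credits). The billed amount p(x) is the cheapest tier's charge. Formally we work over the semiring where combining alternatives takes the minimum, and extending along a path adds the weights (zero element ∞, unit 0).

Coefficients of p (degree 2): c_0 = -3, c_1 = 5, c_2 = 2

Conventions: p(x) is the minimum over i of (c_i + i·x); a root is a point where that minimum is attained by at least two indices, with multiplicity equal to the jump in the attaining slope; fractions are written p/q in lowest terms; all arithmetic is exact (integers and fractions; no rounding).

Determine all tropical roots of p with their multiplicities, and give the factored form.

hull edge (i=0, c=-3) to (i=2, c=2): slope 5/2, span 2
Factored form: p(x) = 2 ⊗ (x ⊕ (-5/2)) ⊗ (x ⊕ (-5/2))
Answer: roots = -5/2 (mult 2)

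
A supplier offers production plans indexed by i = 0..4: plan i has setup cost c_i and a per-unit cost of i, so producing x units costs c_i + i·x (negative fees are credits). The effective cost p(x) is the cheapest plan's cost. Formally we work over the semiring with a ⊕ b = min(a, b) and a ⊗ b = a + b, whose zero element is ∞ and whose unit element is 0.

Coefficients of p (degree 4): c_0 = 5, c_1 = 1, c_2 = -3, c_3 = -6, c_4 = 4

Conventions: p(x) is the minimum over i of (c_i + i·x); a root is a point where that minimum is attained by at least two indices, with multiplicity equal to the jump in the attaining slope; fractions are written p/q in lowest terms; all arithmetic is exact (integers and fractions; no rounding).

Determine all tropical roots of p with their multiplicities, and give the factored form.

hull edge (i=0, c=5) to (i=2, c=-3): slope -4, span 2
hull edge (i=2, c=-3) to (i=3, c=-6): slope -3, span 1
hull edge (i=3, c=-6) to (i=4, c=4): slope 10, span 1
Factored form: p(x) = 4 ⊗ (x ⊕ (-10)) ⊗ (x ⊕ 3) ⊗ (x ⊕ 4) ⊗ (x ⊕ 4)
Answer: roots = -10 (mult 1), 3 (mult 1), 4 (mult 2)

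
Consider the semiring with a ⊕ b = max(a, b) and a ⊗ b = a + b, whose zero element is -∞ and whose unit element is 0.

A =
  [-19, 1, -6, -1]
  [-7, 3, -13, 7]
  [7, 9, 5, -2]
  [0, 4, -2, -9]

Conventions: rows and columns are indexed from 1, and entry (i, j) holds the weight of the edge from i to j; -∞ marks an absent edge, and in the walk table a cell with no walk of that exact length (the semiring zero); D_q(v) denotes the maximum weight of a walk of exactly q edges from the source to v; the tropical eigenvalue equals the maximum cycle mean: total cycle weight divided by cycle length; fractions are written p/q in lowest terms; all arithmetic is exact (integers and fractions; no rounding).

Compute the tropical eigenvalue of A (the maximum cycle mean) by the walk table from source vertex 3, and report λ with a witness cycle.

q=0: [-∞, -∞, 0, -∞]
q=1: [7, 9, 5, -2]
q=2: [12, 14, 10, 16]
q=3: [17, 20, 15, 21]
q=4: [22, 25, 20, 27]
Optimal cycle mean attained by: cycle 2->4->2, total 7 + 4, length 2.
Answer: λ = 11/2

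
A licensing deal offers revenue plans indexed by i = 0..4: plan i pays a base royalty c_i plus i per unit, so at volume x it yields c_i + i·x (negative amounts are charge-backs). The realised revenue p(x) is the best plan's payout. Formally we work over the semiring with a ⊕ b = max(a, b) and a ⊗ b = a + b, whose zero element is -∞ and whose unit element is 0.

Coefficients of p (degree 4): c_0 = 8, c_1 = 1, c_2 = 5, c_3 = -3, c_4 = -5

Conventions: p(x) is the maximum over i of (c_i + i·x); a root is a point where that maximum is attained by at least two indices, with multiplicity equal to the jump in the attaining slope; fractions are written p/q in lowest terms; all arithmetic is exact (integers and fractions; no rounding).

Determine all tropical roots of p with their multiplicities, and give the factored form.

hull edge (i=0, c=8) to (i=2, c=5): slope -3/2, span 2
hull edge (i=2, c=5) to (i=4, c=-5): slope -5, span 2
Factored form: p(x) = -5 ⊗ (x ⊕ 3/2) ⊗ (x ⊕ 3/2) ⊗ (x ⊕ 5) ⊗ (x ⊕ 5)
Answer: roots = 3/2 (mult 2), 5 (mult 2)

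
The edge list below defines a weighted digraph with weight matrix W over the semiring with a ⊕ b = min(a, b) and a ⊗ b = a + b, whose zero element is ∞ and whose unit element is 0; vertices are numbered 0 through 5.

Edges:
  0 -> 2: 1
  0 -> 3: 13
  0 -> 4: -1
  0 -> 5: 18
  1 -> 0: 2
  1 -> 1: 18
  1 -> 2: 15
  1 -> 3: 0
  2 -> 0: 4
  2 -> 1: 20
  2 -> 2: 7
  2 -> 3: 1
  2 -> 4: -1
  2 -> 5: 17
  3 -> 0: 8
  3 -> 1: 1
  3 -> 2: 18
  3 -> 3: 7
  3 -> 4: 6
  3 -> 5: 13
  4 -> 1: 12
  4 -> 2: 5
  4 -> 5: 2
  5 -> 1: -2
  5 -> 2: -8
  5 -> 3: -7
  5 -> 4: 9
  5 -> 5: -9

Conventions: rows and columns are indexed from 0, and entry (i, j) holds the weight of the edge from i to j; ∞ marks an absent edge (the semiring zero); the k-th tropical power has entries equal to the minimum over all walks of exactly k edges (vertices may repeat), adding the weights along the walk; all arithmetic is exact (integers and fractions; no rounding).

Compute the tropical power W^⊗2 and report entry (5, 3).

W^⊗2:
  [5, 11, 4, 2, 0, 1]
  [8, 1, 3, 7, 1, 13]
  [9, 2, 4, 8, 3, 1]
  [3, 8, 5, 1, 7, 4]
  [9, 0, -6, -5, 4, -7]
  [-4, -11, -17, -16, -9, -18]
Key observation: the optimum is the walk 5->5->3, with weight (-9) + (-7) = -16.
Optimal value attained by: walk 5->5->3.
Answer: (W^⊗2)[5][3] = -16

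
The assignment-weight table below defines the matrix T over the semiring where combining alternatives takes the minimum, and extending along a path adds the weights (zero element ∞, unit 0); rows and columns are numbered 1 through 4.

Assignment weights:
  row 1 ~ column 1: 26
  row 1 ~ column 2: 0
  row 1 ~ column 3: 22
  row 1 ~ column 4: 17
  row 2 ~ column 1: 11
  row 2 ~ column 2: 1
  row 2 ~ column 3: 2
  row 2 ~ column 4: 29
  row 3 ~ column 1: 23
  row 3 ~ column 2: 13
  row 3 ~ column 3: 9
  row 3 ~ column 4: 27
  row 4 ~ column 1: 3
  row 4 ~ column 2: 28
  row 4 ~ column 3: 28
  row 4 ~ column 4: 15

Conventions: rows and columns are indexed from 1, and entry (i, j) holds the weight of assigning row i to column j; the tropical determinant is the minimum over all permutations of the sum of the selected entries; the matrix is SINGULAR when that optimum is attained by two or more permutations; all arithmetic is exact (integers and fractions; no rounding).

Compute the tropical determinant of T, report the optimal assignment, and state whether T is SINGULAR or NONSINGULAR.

σ = (1, 2, 3, 4): 26 + 1 + 9 + 15 = 51
σ = (1, 2, 4, 3): 26 + 1 + 27 + 28 = 82
σ = (1, 3, 2, 4): 26 + 2 + 13 + 15 = 56
σ = (1, 3, 4, 2): 26 + 2 + 27 + 28 = 83
σ = (1, 4, 2, 3): 26 + 29 + 13 + 28 = 96
σ = (1, 4, 3, 2): 26 + 29 + 9 + 28 = 92
σ = (2, 1, 3, 4): 0 + 11 + 9 + 15 = 35
σ = (2, 1, 4, 3): 0 + 11 + 27 + 28 = 66
σ = (2, 3, 1, 4): 0 + 2 + 23 + 15 = 40
σ = (2, 3, 4, 1): 0 + 2 + 27 + 3 = 32
σ = (2, 4, 1, 3): 0 + 29 + 23 + 28 = 80
σ = (2, 4, 3, 1): 0 + 29 + 9 + 3 = 41
σ = (3, 1, 2, 4): 22 + 11 + 13 + 15 = 61
σ = (3, 1, 4, 2): 22 + 11 + 27 + 28 = 88
σ = (3, 2, 1, 4): 22 + 1 + 23 + 15 = 61
σ = (3, 2, 4, 1): 22 + 1 + 27 + 3 = 53
σ = (3, 4, 1, 2): 22 + 29 + 23 + 28 = 102
σ = (3, 4, 2, 1): 22 + 29 + 13 + 3 = 67
σ = (4, 1, 2, 3): 17 + 11 + 13 + 28 = 69
σ = (4, 1, 3, 2): 17 + 11 + 9 + 28 = 65
σ = (4, 2, 1, 3): 17 + 1 + 23 + 28 = 69
σ = (4, 2, 3, 1): 17 + 1 + 9 + 3 = 30
σ = (4, 3, 1, 2): 17 + 2 + 23 + 28 = 70
σ = (4, 3, 2, 1): 17 + 2 + 13 + 3 = 35
Optimal value attained by: σ = (4, 2, 3, 1).
Answer: det⊕(T) = 30; verdict: NONSINGULAR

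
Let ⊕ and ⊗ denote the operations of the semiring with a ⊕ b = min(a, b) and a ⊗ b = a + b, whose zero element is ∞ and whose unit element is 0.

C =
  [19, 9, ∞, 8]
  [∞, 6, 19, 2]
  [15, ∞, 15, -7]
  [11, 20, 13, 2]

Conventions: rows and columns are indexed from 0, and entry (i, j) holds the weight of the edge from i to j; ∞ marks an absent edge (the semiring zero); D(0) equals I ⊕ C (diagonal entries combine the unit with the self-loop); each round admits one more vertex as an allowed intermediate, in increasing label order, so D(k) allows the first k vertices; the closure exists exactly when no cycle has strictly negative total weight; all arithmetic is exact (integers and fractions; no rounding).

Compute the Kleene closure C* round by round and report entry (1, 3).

D(0):
  [0, 9, ∞, 8]
  [∞, 0, 19, 2]
  [15, ∞, 0, -7]
  [11, 20, 13, 0]
D(1):
  [0, 9, ∞, 8]
  [∞, 0, 19, 2]
  [15, 24, 0, -7]
  [11, 20, 13, 0]
D(2):
  [0, 9, 28, 8]
  [∞, 0, 19, 2]
  [15, 24, 0, -7]
  [11, 20, 13, 0]
D(3):
  [0, 9, 28, 8]
  [34, 0, 19, 2]
  [15, 24, 0, -7]
  [11, 20, 13, 0]
D(4):
  [0, 9, 21, 8]
  [13, 0, 15, 2]
  [4, 13, 0, -7]
  [11, 20, 13, 0]
Answer: C*[1][3] = 2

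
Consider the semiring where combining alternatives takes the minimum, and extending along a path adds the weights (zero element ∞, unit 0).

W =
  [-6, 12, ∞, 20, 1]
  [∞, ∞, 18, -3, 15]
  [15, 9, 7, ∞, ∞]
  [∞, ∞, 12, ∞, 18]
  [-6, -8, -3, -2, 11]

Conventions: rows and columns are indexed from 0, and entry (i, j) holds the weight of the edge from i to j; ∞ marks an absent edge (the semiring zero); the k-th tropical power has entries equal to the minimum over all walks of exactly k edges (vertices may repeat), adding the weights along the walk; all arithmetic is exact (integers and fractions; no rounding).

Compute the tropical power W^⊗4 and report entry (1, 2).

W^⊗2:
  [-12, -7, -2, -1, -5]
  [9, 7, 9, 13, 15]
  [9, 16, 14, 6, 16]
  [12, 10, 15, 16, 29]
  [-12, 3, 4, -11, -5]
W^⊗3:
  [-18, -13, -8, -10, -11]
  [3, 7, 12, 4, 10]
  [3, 8, 13, 13, 10]
  [6, 21, 22, 7, 13]
  [-18, -13, -8, -7, -11]
W^⊗4:
  [-24, -19, -14, -16, -17]
  [-3, 2, 7, 4, 4]
  [-3, 2, 7, 5, 4]
  [0, 5, 10, 11, 7]
  [-24, -19, -14, -16, -17]
Key observation: the optimum is the walk 1->4->0->4->2, with weight 15 + (-6) + 1 + (-3) = 7.
Optimal value attained by: walk 1->4->0->4->2.
Answer: (W^⊗4)[1][2] = 7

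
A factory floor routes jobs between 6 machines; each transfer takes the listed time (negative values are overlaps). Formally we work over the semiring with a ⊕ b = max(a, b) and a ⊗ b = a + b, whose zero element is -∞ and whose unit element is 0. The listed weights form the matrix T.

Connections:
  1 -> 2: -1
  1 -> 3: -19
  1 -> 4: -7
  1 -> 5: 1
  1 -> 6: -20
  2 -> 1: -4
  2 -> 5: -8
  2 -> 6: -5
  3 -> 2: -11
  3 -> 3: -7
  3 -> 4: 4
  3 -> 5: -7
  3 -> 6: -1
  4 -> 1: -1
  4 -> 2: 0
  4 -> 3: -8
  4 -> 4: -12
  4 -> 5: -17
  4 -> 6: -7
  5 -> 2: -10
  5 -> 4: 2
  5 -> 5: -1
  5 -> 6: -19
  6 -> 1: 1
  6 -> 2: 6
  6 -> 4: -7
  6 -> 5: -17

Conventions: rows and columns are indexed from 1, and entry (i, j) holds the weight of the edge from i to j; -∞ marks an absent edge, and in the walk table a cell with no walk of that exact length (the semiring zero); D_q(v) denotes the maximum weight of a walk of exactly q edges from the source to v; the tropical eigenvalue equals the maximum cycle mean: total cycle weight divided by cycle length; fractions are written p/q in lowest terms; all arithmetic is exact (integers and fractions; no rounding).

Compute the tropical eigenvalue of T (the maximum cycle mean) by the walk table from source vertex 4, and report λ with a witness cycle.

q=0: [-∞, -∞, -∞, 0, -∞, -∞]
q=1: [-1, 0, -8, -12, -17, -7]
q=2: [-4, -1, -15, -4, 0, -5]
q=3: [-4, 1, -12, 2, -1, -6]
q=4: [1, 2, -6, 1, -2, -4]
q=5: [0, 2, -7, 0, 2, -3]
q=6: [-1, 3, -8, 4, 1, -3]
Optimal cycle mean attained by: cycle 1->5->4->1, total 1 + 2 + (-1), length 3.
Answer: λ = 2/3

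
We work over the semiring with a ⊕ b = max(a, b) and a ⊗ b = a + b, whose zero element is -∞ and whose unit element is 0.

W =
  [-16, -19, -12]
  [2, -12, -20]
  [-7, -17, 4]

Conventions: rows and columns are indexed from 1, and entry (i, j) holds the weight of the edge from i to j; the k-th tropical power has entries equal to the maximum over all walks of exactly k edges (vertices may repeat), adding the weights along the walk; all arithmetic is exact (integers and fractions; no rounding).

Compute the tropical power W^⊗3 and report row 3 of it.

W^⊗2:
  [-17, -29, -8]
  [-10, -17, -10]
  [-3, -13, 8]
W^⊗3:
  [-15, -25, -4]
  [-15, -27, -6]
  [1, -9, 12]
Answer: row 3 of W^⊗3 = [1, -9, 12]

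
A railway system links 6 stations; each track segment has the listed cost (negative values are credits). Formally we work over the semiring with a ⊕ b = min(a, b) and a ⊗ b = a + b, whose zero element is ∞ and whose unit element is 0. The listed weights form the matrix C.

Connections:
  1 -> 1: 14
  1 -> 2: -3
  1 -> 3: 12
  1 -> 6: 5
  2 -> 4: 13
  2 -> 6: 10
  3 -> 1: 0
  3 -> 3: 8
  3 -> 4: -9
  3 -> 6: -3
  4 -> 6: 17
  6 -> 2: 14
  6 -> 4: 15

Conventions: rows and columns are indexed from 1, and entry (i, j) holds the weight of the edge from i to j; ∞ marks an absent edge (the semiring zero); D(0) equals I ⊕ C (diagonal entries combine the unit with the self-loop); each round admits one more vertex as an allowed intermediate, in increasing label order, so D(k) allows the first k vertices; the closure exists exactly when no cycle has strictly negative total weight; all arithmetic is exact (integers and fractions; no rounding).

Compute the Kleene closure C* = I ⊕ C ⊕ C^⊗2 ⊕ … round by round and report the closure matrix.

D(0):
  [0, -3, 12, ∞, ∞, 5]
  [∞, 0, ∞, 13, ∞, 10]
  [0, ∞, 0, -9, ∞, -3]
  [∞, ∞, ∞, 0, ∞, 17]
  [∞, ∞, ∞, ∞, 0, ∞]
  [∞, 14, ∞, 15, ∞, 0]
D(1):
  [0, -3, 12, ∞, ∞, 5]
  [∞, 0, ∞, 13, ∞, 10]
  [0, -3, 0, -9, ∞, -3]
  [∞, ∞, ∞, 0, ∞, 17]
  [∞, ∞, ∞, ∞, 0, ∞]
  [∞, 14, ∞, 15, ∞, 0]
D(2):
  [0, -3, 12, 10, ∞, 5]
  [∞, 0, ∞, 13, ∞, 10]
  [0, -3, 0, -9, ∞, -3]
  [∞, ∞, ∞, 0, ∞, 17]
  [∞, ∞, ∞, ∞, 0, ∞]
  [∞, 14, ∞, 15, ∞, 0]
D(3):
  [0, -3, 12, 3, ∞, 5]
  [∞, 0, ∞, 13, ∞, 10]
  [0, -3, 0, -9, ∞, -3]
  [∞, ∞, ∞, 0, ∞, 17]
  [∞, ∞, ∞, ∞, 0, ∞]
  [∞, 14, ∞, 15, ∞, 0]
D(4):
  [0, -3, 12, 3, ∞, 5]
  [∞, 0, ∞, 13, ∞, 10]
  [0, -3, 0, -9, ∞, -3]
  [∞, ∞, ∞, 0, ∞, 17]
  [∞, ∞, ∞, ∞, 0, ∞]
  [∞, 14, ∞, 15, ∞, 0]
D(5):
  [0, -3, 12, 3, ∞, 5]
  [∞, 0, ∞, 13, ∞, 10]
  [0, -3, 0, -9, ∞, -3]
  [∞, ∞, ∞, 0, ∞, 17]
  [∞, ∞, ∞, ∞, 0, ∞]
  [∞, 14, ∞, 15, ∞, 0]
D(6):
  [0, -3, 12, 3, ∞, 5]
  [∞, 0, ∞, 13, ∞, 10]
  [0, -3, 0, -9, ∞, -3]
  [∞, 31, ∞, 0, ∞, 17]
  [∞, ∞, ∞, ∞, 0, ∞]
  [∞, 14, ∞, 15, ∞, 0]
Answer: C* = [[0, -3, 12, 3, ∞, 5], [∞, 0, ∞, 13, ∞, 10], [0, -3, 0, -9, ∞, -3], [∞, 31, ∞, 0, ∞, 17], [∞, ∞, ∞, ∞, 0, ∞], [∞, 14, ∞, 15, ∞, 0]]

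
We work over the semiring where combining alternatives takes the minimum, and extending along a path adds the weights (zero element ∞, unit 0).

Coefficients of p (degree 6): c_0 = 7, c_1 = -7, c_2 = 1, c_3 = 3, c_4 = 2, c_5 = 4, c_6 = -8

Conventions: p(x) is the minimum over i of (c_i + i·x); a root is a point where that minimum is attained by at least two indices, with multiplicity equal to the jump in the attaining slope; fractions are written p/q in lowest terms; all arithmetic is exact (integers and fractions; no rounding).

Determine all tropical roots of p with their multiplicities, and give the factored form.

hull edge (i=0, c=7) to (i=1, c=-7): slope -14, span 1
hull edge (i=1, c=-7) to (i=6, c=-8): slope -1/5, span 5
Factored form: p(x) = -8 ⊗ (x ⊕ 1/5) ⊗ (x ⊕ 1/5) ⊗ (x ⊕ 1/5) ⊗ (x ⊕ 1/5) ⊗ (x ⊕ 1/5) ⊗ (x ⊕ 14)
Answer: roots = 1/5 (mult 5), 14 (mult 1)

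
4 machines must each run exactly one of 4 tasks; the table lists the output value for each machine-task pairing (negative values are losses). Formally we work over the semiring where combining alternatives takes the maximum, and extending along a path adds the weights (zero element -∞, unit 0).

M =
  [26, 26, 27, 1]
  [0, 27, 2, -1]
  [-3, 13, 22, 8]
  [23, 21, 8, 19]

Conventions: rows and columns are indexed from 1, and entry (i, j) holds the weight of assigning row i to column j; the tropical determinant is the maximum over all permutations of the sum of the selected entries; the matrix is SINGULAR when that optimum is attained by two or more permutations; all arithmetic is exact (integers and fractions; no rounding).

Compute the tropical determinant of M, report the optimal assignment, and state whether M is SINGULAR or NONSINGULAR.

σ = (1, 2, 3, 4): 26 + 27 + 22 + 19 = 94
σ = (1, 2, 4, 3): 26 + 27 + 8 + 8 = 69
σ = (1, 3, 2, 4): 26 + 2 + 13 + 19 = 60
σ = (1, 3, 4, 2): 26 + 2 + 8 + 21 = 57
σ = (1, 4, 2, 3): 26 + (-1) + 13 + 8 = 46
σ = (1, 4, 3, 2): 26 + (-1) + 22 + 21 = 68
σ = (2, 1, 3, 4): 26 + 0 + 22 + 19 = 67
σ = (2, 1, 4, 3): 26 + 0 + 8 + 8 = 42
σ = (2, 3, 1, 4): 26 + 2 + (-3) + 19 = 44
σ = (2, 3, 4, 1): 26 + 2 + 8 + 23 = 59
σ = (2, 4, 1, 3): 26 + (-1) + (-3) + 8 = 30
σ = (2, 4, 3, 1): 26 + (-1) + 22 + 23 = 70
σ = (3, 1, 2, 4): 27 + 0 + 13 + 19 = 59
σ = (3, 1, 4, 2): 27 + 0 + 8 + 21 = 56
σ = (3, 2, 1, 4): 27 + 27 + (-3) + 19 = 70
σ = (3, 2, 4, 1): 27 + 27 + 8 + 23 = 85
σ = (3, 4, 1, 2): 27 + (-1) + (-3) + 21 = 44
σ = (3, 4, 2, 1): 27 + (-1) + 13 + 23 = 62
σ = (4, 1, 2, 3): 1 + 0 + 13 + 8 = 22
σ = (4, 1, 3, 2): 1 + 0 + 22 + 21 = 44
σ = (4, 2, 1, 3): 1 + 27 + (-3) + 8 = 33
σ = (4, 2, 3, 1): 1 + 27 + 22 + 23 = 73
σ = (4, 3, 1, 2): 1 + 2 + (-3) + 21 = 21
σ = (4, 3, 2, 1): 1 + 2 + 13 + 23 = 39
Optimal value attained by: σ = (1, 2, 3, 4).
Answer: det⊕(M) = 94; verdict: NONSINGULAR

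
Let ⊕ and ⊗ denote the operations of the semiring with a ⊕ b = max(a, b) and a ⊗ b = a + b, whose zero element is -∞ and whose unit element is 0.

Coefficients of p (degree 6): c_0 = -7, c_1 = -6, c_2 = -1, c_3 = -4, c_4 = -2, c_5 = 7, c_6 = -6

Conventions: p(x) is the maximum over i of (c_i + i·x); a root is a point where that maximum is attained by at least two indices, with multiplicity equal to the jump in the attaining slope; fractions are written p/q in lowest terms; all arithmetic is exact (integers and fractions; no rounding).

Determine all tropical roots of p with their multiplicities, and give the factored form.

hull edge (i=0, c=-7) to (i=2, c=-1): slope 3, span 2
hull edge (i=2, c=-1) to (i=5, c=7): slope 8/3, span 3
hull edge (i=5, c=7) to (i=6, c=-6): slope -13, span 1
Factored form: p(x) = -6 ⊗ (x ⊕ (-3)) ⊗ (x ⊕ (-3)) ⊗ (x ⊕ (-8/3)) ⊗ (x ⊕ (-8/3)) ⊗ (x ⊕ (-8/3)) ⊗ (x ⊕ 13)
Answer: roots = -3 (mult 2), -8/3 (mult 3), 13 (mult 1)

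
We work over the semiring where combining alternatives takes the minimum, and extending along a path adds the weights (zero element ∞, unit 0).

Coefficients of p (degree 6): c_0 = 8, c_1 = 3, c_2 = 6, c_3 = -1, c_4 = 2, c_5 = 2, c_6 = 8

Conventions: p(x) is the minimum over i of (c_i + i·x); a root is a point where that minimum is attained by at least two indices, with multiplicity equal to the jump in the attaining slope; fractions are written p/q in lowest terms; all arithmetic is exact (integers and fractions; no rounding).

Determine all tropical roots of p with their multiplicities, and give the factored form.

hull edge (i=0, c=8) to (i=1, c=3): slope -5, span 1
hull edge (i=1, c=3) to (i=3, c=-1): slope -2, span 2
hull edge (i=3, c=-1) to (i=5, c=2): slope 3/2, span 2
hull edge (i=5, c=2) to (i=6, c=8): slope 6, span 1
Factored form: p(x) = 8 ⊗ (x ⊕ (-6)) ⊗ (x ⊕ (-3/2)) ⊗ (x ⊕ (-3/2)) ⊗ (x ⊕ 2) ⊗ (x ⊕ 2) ⊗ (x ⊕ 5)
Answer: roots = -6 (mult 1), -3/2 (mult 2), 2 (mult 2), 5 (mult 1)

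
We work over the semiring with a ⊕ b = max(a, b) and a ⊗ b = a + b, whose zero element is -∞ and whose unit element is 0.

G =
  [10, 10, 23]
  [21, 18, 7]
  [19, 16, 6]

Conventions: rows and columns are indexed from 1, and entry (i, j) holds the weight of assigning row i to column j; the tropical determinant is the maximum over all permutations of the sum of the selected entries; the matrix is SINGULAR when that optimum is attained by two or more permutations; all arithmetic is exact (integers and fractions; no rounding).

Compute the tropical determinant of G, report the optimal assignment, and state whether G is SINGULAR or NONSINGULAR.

σ = (1, 2, 3): 10 + 18 + 6 = 34
σ = (1, 3, 2): 10 + 7 + 16 = 33
σ = (2, 1, 3): 10 + 21 + 6 = 37
σ = (2, 3, 1): 10 + 7 + 19 = 36
σ = (3, 1, 2): 23 + 21 + 16 = 60
σ = (3, 2, 1): 23 + 18 + 19 = 60
Optimal value attained by: σ = (3, 1, 2).
Answer: det⊕(G) = 60; verdict: SINGULAR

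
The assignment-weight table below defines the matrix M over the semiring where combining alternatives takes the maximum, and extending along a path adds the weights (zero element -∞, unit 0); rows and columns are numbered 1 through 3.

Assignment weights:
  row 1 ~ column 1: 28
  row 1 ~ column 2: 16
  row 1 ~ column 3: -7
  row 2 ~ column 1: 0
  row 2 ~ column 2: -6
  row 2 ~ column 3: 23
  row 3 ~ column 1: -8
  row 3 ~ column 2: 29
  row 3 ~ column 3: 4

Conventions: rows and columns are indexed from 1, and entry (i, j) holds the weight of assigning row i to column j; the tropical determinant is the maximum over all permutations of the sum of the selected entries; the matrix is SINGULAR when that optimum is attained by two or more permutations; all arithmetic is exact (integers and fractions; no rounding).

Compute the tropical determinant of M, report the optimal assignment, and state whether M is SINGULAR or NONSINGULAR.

σ = (1, 2, 3): 28 + (-6) + 4 = 26
σ = (1, 3, 2): 28 + 23 + 29 = 80
σ = (2, 1, 3): 16 + 0 + 4 = 20
σ = (2, 3, 1): 16 + 23 + (-8) = 31
σ = (3, 1, 2): (-7) + 0 + 29 = 22
σ = (3, 2, 1): (-7) + (-6) + (-8) = -21
Optimal value attained by: σ = (1, 3, 2).
Answer: det⊕(M) = 80; verdict: NONSINGULAR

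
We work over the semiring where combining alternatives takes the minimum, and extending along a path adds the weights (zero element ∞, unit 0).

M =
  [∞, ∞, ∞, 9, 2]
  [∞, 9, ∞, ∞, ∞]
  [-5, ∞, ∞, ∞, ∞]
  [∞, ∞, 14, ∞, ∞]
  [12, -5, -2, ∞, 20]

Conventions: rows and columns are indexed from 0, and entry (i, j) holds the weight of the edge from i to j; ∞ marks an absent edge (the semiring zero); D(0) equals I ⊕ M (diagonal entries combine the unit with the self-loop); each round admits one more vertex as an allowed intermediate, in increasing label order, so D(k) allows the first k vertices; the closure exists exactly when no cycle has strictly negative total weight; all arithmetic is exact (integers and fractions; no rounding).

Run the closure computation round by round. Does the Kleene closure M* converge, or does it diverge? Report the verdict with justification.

D(0):
  [0, ∞, ∞, 9, 2]
  [∞, 0, ∞, ∞, ∞]
  [-5, ∞, 0, ∞, ∞]
  [∞, ∞, 14, 0, ∞]
  [12, -5, -2, ∞, 0]
D(1):
  [0, ∞, ∞, 9, 2]
  [∞, 0, ∞, ∞, ∞]
  [-5, ∞, 0, 4, -3]
  [∞, ∞, 14, 0, ∞]
  [12, -5, -2, 21, 0]
D(2):
  [0, ∞, ∞, 9, 2]
  [∞, 0, ∞, ∞, ∞]
  [-5, ∞, 0, 4, -3]
  [∞, ∞, 14, 0, ∞]
  [12, -5, -2, 21, 0]
Detection: at round 3, diagonal entry (4, 4) turns strictly negative.
Key observation: the cycle 4->2->0->4 has total weight (-2) + (-5) + 2, which is strictly negative.
Answer: DIVERGES — negative cycle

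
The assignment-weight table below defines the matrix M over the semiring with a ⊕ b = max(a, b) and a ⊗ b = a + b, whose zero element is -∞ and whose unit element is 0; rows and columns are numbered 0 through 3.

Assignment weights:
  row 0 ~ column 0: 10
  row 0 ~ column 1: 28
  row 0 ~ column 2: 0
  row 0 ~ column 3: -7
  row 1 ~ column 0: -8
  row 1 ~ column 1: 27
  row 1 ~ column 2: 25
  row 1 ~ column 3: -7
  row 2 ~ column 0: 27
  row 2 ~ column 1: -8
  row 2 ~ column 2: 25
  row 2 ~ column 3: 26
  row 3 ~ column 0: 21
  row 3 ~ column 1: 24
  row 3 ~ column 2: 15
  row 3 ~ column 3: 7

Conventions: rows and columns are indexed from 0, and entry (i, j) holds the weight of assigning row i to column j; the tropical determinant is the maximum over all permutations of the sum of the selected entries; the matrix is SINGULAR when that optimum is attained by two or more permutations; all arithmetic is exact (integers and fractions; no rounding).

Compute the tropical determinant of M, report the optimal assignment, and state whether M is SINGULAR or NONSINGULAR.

σ = (0, 1, 2, 3): 10 + 27 + 25 + 7 = 69
σ = (0, 1, 3, 2): 10 + 27 + 26 + 15 = 78
σ = (0, 2, 1, 3): 10 + 25 + (-8) + 7 = 34
σ = (0, 2, 3, 1): 10 + 25 + 26 + 24 = 85
σ = (0, 3, 1, 2): 10 + (-7) + (-8) + 15 = 10
σ = (0, 3, 2, 1): 10 + (-7) + 25 + 24 = 52
σ = (1, 0, 2, 3): 28 + (-8) + 25 + 7 = 52
σ = (1, 0, 3, 2): 28 + (-8) + 26 + 15 = 61
σ = (1, 2, 0, 3): 28 + 25 + 27 + 7 = 87
σ = (1, 2, 3, 0): 28 + 25 + 26 + 21 = 100
σ = (1, 3, 0, 2): 28 + (-7) + 27 + 15 = 63
σ = (1, 3, 2, 0): 28 + (-7) + 25 + 21 = 67
σ = (2, 0, 1, 3): 0 + (-8) + (-8) + 7 = -9
σ = (2, 0, 3, 1): 0 + (-8) + 26 + 24 = 42
σ = (2, 1, 0, 3): 0 + 27 + 27 + 7 = 61
σ = (2, 1, 3, 0): 0 + 27 + 26 + 21 = 74
σ = (2, 3, 0, 1): 0 + (-7) + 27 + 24 = 44
σ = (2, 3, 1, 0): 0 + (-7) + (-8) + 21 = 6
σ = (3, 0, 1, 2): (-7) + (-8) + (-8) + 15 = -8
σ = (3, 0, 2, 1): (-7) + (-8) + 25 + 24 = 34
σ = (3, 1, 0, 2): (-7) + 27 + 27 + 15 = 62
σ = (3, 1, 2, 0): (-7) + 27 + 25 + 21 = 66
σ = (3, 2, 0, 1): (-7) + 25 + 27 + 24 = 69
σ = (3, 2, 1, 0): (-7) + 25 + (-8) + 21 = 31
Optimal value attained by: σ = (1, 2, 3, 0).
Answer: det⊕(M) = 100; verdict: NONSINGULAR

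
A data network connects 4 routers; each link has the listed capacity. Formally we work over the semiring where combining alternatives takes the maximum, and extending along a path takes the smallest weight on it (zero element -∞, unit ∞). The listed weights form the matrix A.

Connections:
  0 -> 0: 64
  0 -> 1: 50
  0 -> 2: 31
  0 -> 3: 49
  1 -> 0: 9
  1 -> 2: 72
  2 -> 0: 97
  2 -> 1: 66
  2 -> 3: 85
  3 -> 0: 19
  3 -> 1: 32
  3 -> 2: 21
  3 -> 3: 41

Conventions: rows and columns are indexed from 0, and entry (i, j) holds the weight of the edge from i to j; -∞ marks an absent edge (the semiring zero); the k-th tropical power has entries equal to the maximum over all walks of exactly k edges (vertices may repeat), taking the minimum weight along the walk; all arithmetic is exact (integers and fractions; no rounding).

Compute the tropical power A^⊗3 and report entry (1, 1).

A^⊗2:
  [64, 50, 50, 49]
  [72, 66, 9, 72]
  [64, 50, 66, 49]
  [21, 32, 32, 41]
A^⊗3:
  [64, 50, 50, 50]
  [64, 50, 66, 49]
  [66, 66, 50, 66]
  [32, 32, 32, 41]
Key observation: the optimum is the walk 1->2->0->1, with weight 72 min 97 min 50 = 50.
Optimal value attained by: walk 1->2->0->1.
Answer: (A^⊗3)[1][1] = 50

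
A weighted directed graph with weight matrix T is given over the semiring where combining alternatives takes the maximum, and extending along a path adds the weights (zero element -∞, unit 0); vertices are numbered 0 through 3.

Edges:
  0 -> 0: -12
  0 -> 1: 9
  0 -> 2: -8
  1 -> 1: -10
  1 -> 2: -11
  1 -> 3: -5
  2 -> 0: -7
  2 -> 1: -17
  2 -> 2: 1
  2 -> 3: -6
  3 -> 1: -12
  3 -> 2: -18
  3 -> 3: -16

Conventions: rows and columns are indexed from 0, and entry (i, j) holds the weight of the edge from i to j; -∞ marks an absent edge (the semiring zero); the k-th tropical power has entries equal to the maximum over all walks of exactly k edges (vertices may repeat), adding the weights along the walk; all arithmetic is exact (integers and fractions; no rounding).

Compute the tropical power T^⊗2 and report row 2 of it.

T^⊗2:
  [-15, -1, -2, 4]
  [-18, -17, -10, -15]
  [-6, 2, 2, -5]
  [-25, -22, -17, -17]
Answer: row 2 of T^⊗2 = [-6, 2, 2, -5]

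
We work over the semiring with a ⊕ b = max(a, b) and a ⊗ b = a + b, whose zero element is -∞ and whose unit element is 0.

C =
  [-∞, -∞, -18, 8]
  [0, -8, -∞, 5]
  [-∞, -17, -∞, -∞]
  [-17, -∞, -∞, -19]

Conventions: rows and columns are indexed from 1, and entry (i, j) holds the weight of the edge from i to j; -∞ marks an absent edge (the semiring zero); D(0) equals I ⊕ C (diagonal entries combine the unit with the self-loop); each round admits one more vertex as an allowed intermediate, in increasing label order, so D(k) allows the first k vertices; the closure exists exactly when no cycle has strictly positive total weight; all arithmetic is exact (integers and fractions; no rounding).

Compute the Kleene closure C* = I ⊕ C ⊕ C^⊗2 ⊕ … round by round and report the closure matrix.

D(0):
  [0, -∞, -18, 8]
  [0, 0, -∞, 5]
  [-∞, -17, 0, -∞]
  [-17, -∞, -∞, 0]
D(1):
  [0, -∞, -18, 8]
  [0, 0, -18, 8]
  [-∞, -17, 0, -∞]
  [-17, -∞, -35, 0]
D(2):
  [0, -∞, -18, 8]
  [0, 0, -18, 8]
  [-17, -17, 0, -9]
  [-17, -∞, -35, 0]
D(3):
  [0, -35, -18, 8]
  [0, 0, -18, 8]
  [-17, -17, 0, -9]
  [-17, -52, -35, 0]
D(4):
  [0, -35, -18, 8]
  [0, 0, -18, 8]
  [-17, -17, 0, -9]
  [-17, -52, -35, 0]
Answer: C* = [[0, -35, -18, 8], [0, 0, -18, 8], [-17, -17, 0, -9], [-17, -52, -35, 0]]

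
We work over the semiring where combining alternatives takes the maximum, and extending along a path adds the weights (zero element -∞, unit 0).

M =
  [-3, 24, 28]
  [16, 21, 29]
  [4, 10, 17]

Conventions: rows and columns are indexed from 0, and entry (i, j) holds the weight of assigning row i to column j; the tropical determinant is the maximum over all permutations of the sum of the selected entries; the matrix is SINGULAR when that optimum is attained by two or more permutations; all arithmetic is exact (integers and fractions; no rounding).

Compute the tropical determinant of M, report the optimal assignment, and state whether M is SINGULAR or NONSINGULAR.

σ = (0, 1, 2): (-3) + 21 + 17 = 35
σ = (0, 2, 1): (-3) + 29 + 10 = 36
σ = (1, 0, 2): 24 + 16 + 17 = 57
σ = (1, 2, 0): 24 + 29 + 4 = 57
σ = (2, 0, 1): 28 + 16 + 10 = 54
σ = (2, 1, 0): 28 + 21 + 4 = 53
Optimal value attained by: σ = (1, 0, 2).
Answer: det⊕(M) = 57; verdict: SINGULAR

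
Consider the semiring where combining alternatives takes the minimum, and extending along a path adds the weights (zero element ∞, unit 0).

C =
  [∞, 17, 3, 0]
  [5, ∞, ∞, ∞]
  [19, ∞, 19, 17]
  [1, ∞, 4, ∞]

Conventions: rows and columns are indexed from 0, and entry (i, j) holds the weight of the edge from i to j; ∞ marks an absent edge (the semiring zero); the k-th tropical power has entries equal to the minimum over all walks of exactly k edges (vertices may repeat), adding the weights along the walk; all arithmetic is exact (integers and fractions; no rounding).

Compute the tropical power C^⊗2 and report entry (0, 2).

C^⊗2:
  [1, ∞, 4, 20]
  [∞, 22, 8, 5]
  [18, 36, 21, 19]
  [23, 18, 4, 1]
Key observation: the optimum is the walk 0->3->2, with weight 0 + 4 = 4.
Optimal value attained by: walk 0->3->2.
Answer: (C^⊗2)[0][2] = 4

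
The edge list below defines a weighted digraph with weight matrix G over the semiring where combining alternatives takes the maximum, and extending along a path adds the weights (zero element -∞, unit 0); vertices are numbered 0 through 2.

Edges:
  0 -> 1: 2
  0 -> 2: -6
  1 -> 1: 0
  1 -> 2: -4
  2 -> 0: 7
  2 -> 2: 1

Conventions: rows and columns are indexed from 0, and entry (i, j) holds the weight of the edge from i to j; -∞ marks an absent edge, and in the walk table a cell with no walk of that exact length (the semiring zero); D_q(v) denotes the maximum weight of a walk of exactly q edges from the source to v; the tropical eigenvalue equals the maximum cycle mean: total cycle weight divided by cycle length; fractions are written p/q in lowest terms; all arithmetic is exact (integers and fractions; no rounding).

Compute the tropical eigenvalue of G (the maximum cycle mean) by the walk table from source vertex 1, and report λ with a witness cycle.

q=0: [-∞, 0, -∞]
q=1: [-∞, 0, -4]
q=2: [3, 0, -3]
q=3: [4, 5, -2]
Optimal cycle mean attained by: cycle 0->1->2->0, total 2 + (-4) + 7, length 3.
Answer: λ = 5/3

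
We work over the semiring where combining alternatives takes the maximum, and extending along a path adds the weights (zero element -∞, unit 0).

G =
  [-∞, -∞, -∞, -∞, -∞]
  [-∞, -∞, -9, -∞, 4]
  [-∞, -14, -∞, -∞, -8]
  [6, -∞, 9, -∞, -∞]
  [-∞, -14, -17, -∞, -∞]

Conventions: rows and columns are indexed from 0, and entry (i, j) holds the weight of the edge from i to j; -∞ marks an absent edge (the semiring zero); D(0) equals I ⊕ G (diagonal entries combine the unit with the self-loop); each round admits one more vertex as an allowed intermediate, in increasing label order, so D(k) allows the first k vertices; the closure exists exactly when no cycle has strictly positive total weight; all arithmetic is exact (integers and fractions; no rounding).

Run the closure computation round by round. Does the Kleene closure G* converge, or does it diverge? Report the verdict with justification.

D(0):
  [0, -∞, -∞, -∞, -∞]
  [-∞, 0, -9, -∞, 4]
  [-∞, -14, 0, -∞, -8]
  [6, -∞, 9, 0, -∞]
  [-∞, -14, -17, -∞, 0]
D(1):
  [0, -∞, -∞, -∞, -∞]
  [-∞, 0, -9, -∞, 4]
  [-∞, -14, 0, -∞, -8]
  [6, -∞, 9, 0, -∞]
  [-∞, -14, -17, -∞, 0]
D(2):
  [0, -∞, -∞, -∞, -∞]
  [-∞, 0, -9, -∞, 4]
  [-∞, -14, 0, -∞, -8]
  [6, -∞, 9, 0, -∞]
  [-∞, -14, -17, -∞, 0]
D(3):
  [0, -∞, -∞, -∞, -∞]
  [-∞, 0, -9, -∞, 4]
  [-∞, -14, 0, -∞, -8]
  [6, -5, 9, 0, 1]
  [-∞, -14, -17, -∞, 0]
D(4):
  [0, -∞, -∞, -∞, -∞]
  [-∞, 0, -9, -∞, 4]
  [-∞, -14, 0, -∞, -8]
  [6, -5, 9, 0, 1]
  [-∞, -14, -17, -∞, 0]
D(5):
  [0, -∞, -∞, -∞, -∞]
  [-∞, 0, -9, -∞, 4]
  [-∞, -14, 0, -∞, -8]
  [6, -5, 9, 0, 1]
  [-∞, -14, -17, -∞, 0]
Key observation: every diagonal entry stays at the unit through all rounds, so no improving cycle exists.
Answer: CONVERGES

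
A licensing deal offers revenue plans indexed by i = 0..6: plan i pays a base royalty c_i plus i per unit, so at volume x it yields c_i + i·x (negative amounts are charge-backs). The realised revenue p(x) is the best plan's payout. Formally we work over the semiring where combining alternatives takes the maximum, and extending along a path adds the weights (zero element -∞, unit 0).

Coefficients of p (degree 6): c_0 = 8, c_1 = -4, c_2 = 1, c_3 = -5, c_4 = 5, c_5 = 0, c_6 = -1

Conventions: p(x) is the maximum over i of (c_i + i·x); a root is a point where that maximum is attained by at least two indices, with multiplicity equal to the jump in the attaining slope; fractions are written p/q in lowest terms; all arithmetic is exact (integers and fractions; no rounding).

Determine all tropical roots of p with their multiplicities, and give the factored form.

hull edge (i=0, c=8) to (i=4, c=5): slope -3/4, span 4
hull edge (i=4, c=5) to (i=6, c=-1): slope -3, span 2
Factored form: p(x) = -1 ⊗ (x ⊕ 3/4) ⊗ (x ⊕ 3/4) ⊗ (x ⊕ 3/4) ⊗ (x ⊕ 3/4) ⊗ (x ⊕ 3) ⊗ (x ⊕ 3)
Answer: roots = 3/4 (mult 4), 3 (mult 2)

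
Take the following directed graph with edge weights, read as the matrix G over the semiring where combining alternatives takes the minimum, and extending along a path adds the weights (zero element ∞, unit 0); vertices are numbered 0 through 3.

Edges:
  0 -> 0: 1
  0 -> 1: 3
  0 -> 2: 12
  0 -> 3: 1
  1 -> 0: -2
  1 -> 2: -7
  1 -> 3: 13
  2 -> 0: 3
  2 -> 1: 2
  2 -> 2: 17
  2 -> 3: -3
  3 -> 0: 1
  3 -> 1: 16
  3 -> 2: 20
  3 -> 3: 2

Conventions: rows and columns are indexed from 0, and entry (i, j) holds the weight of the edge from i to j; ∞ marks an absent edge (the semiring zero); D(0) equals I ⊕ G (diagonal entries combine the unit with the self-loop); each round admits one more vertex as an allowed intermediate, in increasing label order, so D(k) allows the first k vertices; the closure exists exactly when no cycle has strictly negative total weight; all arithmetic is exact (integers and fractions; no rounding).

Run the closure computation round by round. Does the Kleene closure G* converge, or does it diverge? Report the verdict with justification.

D(0):
  [0, 3, 12, 1]
  [-2, 0, -7, 13]
  [3, 2, 0, -3]
  [1, 16, 20, 0]
D(1):
  [0, 3, 12, 1]
  [-2, 0, -7, -1]
  [3, 2, 0, -3]
  [1, 4, 13, 0]
Detection: at round 2, diagonal entry (2, 2) turns strictly negative.
Key observation: the cycle 2->0->1->2 has total weight 3 + 3 + (-7), which is strictly negative.
Answer: DIVERGES — negative cycle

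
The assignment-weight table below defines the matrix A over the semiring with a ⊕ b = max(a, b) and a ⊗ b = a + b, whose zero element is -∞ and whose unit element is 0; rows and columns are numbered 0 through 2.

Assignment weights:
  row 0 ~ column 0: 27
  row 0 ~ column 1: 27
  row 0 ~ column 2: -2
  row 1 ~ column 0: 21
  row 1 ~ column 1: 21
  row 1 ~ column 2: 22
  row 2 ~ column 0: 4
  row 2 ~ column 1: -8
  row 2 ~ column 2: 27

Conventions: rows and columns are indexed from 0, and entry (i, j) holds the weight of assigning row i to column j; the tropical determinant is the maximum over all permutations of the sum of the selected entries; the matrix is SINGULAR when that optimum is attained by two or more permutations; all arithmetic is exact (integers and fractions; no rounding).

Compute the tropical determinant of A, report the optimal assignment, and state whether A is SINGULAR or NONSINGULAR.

σ = (0, 1, 2): 27 + 21 + 27 = 75
σ = (0, 2, 1): 27 + 22 + (-8) = 41
σ = (1, 0, 2): 27 + 21 + 27 = 75
σ = (1, 2, 0): 27 + 22 + 4 = 53
σ = (2, 0, 1): (-2) + 21 + (-8) = 11
σ = (2, 1, 0): (-2) + 21 + 4 = 23
Optimal value attained by: σ = (0, 1, 2).
Answer: det⊕(A) = 75; verdict: SINGULAR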